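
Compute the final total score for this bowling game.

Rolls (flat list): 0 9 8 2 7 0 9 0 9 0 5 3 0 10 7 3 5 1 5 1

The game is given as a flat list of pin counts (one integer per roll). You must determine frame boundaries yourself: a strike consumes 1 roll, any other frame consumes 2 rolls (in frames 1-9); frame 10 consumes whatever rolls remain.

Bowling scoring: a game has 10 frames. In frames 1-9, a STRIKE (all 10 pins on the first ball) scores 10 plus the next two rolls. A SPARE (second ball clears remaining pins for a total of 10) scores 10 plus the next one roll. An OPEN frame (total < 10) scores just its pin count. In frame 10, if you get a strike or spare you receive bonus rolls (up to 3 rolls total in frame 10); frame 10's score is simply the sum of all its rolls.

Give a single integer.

Frame 1: OPEN (0+9=9). Cumulative: 9
Frame 2: SPARE (8+2=10). 10 + next roll (7) = 17. Cumulative: 26
Frame 3: OPEN (7+0=7). Cumulative: 33
Frame 4: OPEN (9+0=9). Cumulative: 42
Frame 5: OPEN (9+0=9). Cumulative: 51
Frame 6: OPEN (5+3=8). Cumulative: 59
Frame 7: SPARE (0+10=10). 10 + next roll (7) = 17. Cumulative: 76
Frame 8: SPARE (7+3=10). 10 + next roll (5) = 15. Cumulative: 91
Frame 9: OPEN (5+1=6). Cumulative: 97
Frame 10: OPEN. Sum of all frame-10 rolls (5+1) = 6. Cumulative: 103

Answer: 103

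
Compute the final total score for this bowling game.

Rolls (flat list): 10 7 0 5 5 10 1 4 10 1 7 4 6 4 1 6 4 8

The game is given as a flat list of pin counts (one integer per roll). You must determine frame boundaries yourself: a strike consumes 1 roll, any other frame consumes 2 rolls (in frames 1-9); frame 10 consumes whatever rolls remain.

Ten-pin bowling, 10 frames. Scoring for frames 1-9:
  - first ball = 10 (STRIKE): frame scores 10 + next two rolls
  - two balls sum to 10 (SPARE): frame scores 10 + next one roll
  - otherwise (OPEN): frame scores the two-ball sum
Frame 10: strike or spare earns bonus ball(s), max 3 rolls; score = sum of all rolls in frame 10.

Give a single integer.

Answer: 127

Derivation:
Frame 1: STRIKE. 10 + next two rolls (7+0) = 17. Cumulative: 17
Frame 2: OPEN (7+0=7). Cumulative: 24
Frame 3: SPARE (5+5=10). 10 + next roll (10) = 20. Cumulative: 44
Frame 4: STRIKE. 10 + next two rolls (1+4) = 15. Cumulative: 59
Frame 5: OPEN (1+4=5). Cumulative: 64
Frame 6: STRIKE. 10 + next two rolls (1+7) = 18. Cumulative: 82
Frame 7: OPEN (1+7=8). Cumulative: 90
Frame 8: SPARE (4+6=10). 10 + next roll (4) = 14. Cumulative: 104
Frame 9: OPEN (4+1=5). Cumulative: 109
Frame 10: SPARE. Sum of all frame-10 rolls (6+4+8) = 18. Cumulative: 127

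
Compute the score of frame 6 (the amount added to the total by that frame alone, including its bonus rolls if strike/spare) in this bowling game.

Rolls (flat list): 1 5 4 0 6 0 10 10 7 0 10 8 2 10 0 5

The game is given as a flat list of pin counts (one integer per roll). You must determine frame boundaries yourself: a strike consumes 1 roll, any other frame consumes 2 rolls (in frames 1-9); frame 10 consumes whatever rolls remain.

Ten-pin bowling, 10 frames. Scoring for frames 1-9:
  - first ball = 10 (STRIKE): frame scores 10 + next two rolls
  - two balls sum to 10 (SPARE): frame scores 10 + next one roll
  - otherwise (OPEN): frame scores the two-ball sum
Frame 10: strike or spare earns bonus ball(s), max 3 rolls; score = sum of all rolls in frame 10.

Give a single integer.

Answer: 7

Derivation:
Frame 1: OPEN (1+5=6). Cumulative: 6
Frame 2: OPEN (4+0=4). Cumulative: 10
Frame 3: OPEN (6+0=6). Cumulative: 16
Frame 4: STRIKE. 10 + next two rolls (10+7) = 27. Cumulative: 43
Frame 5: STRIKE. 10 + next two rolls (7+0) = 17. Cumulative: 60
Frame 6: OPEN (7+0=7). Cumulative: 67
Frame 7: STRIKE. 10 + next two rolls (8+2) = 20. Cumulative: 87
Frame 8: SPARE (8+2=10). 10 + next roll (10) = 20. Cumulative: 107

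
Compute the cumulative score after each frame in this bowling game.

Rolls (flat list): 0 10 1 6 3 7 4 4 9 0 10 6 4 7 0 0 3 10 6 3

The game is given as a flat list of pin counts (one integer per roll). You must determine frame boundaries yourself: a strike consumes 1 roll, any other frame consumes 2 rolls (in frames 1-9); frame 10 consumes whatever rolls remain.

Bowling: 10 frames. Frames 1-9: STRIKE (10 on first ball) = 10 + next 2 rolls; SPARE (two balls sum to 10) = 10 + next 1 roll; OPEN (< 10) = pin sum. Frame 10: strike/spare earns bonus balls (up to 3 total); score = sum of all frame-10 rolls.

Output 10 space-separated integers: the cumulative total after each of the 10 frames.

Answer: 11 18 32 40 49 69 86 93 96 115

Derivation:
Frame 1: SPARE (0+10=10). 10 + next roll (1) = 11. Cumulative: 11
Frame 2: OPEN (1+6=7). Cumulative: 18
Frame 3: SPARE (3+7=10). 10 + next roll (4) = 14. Cumulative: 32
Frame 4: OPEN (4+4=8). Cumulative: 40
Frame 5: OPEN (9+0=9). Cumulative: 49
Frame 6: STRIKE. 10 + next two rolls (6+4) = 20. Cumulative: 69
Frame 7: SPARE (6+4=10). 10 + next roll (7) = 17. Cumulative: 86
Frame 8: OPEN (7+0=7). Cumulative: 93
Frame 9: OPEN (0+3=3). Cumulative: 96
Frame 10: STRIKE. Sum of all frame-10 rolls (10+6+3) = 19. Cumulative: 115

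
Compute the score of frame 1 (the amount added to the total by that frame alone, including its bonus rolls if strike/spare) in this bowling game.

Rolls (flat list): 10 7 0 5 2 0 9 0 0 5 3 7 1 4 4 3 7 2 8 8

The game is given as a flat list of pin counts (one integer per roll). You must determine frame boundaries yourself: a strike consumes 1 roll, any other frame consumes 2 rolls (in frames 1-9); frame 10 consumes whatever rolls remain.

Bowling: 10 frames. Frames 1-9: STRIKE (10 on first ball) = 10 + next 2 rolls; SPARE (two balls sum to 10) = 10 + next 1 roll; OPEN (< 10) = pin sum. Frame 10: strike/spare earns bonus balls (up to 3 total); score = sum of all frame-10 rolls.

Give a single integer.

Frame 1: STRIKE. 10 + next two rolls (7+0) = 17. Cumulative: 17
Frame 2: OPEN (7+0=7). Cumulative: 24
Frame 3: OPEN (5+2=7). Cumulative: 31

Answer: 17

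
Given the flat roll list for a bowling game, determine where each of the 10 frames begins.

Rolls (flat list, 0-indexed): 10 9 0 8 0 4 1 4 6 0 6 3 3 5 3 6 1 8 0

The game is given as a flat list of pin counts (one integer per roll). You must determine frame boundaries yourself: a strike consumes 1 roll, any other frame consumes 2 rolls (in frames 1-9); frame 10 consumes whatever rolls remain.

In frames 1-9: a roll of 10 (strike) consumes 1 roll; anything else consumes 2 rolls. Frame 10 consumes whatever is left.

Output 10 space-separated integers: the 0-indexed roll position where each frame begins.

Answer: 0 1 3 5 7 9 11 13 15 17

Derivation:
Frame 1 starts at roll index 0: roll=10 (strike), consumes 1 roll
Frame 2 starts at roll index 1: rolls=9,0 (sum=9), consumes 2 rolls
Frame 3 starts at roll index 3: rolls=8,0 (sum=8), consumes 2 rolls
Frame 4 starts at roll index 5: rolls=4,1 (sum=5), consumes 2 rolls
Frame 5 starts at roll index 7: rolls=4,6 (sum=10), consumes 2 rolls
Frame 6 starts at roll index 9: rolls=0,6 (sum=6), consumes 2 rolls
Frame 7 starts at roll index 11: rolls=3,3 (sum=6), consumes 2 rolls
Frame 8 starts at roll index 13: rolls=5,3 (sum=8), consumes 2 rolls
Frame 9 starts at roll index 15: rolls=6,1 (sum=7), consumes 2 rolls
Frame 10 starts at roll index 17: 2 remaining rolls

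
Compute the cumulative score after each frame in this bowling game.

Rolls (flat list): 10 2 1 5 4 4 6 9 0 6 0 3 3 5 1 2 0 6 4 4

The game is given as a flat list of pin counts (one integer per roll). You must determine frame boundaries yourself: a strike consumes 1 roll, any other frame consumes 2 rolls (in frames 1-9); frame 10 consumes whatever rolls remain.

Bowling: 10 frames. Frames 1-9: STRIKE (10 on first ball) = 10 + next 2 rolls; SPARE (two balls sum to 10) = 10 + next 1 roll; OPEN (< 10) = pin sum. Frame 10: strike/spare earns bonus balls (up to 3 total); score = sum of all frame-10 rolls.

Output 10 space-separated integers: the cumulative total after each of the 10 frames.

Frame 1: STRIKE. 10 + next two rolls (2+1) = 13. Cumulative: 13
Frame 2: OPEN (2+1=3). Cumulative: 16
Frame 3: OPEN (5+4=9). Cumulative: 25
Frame 4: SPARE (4+6=10). 10 + next roll (9) = 19. Cumulative: 44
Frame 5: OPEN (9+0=9). Cumulative: 53
Frame 6: OPEN (6+0=6). Cumulative: 59
Frame 7: OPEN (3+3=6). Cumulative: 65
Frame 8: OPEN (5+1=6). Cumulative: 71
Frame 9: OPEN (2+0=2). Cumulative: 73
Frame 10: SPARE. Sum of all frame-10 rolls (6+4+4) = 14. Cumulative: 87

Answer: 13 16 25 44 53 59 65 71 73 87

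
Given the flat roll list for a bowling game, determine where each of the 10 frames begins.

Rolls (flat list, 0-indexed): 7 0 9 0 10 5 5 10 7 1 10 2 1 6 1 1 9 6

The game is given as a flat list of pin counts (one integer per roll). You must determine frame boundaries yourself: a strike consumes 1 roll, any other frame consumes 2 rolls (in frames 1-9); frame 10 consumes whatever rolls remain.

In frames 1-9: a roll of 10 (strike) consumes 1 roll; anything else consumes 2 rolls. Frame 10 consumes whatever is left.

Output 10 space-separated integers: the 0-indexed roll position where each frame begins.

Frame 1 starts at roll index 0: rolls=7,0 (sum=7), consumes 2 rolls
Frame 2 starts at roll index 2: rolls=9,0 (sum=9), consumes 2 rolls
Frame 3 starts at roll index 4: roll=10 (strike), consumes 1 roll
Frame 4 starts at roll index 5: rolls=5,5 (sum=10), consumes 2 rolls
Frame 5 starts at roll index 7: roll=10 (strike), consumes 1 roll
Frame 6 starts at roll index 8: rolls=7,1 (sum=8), consumes 2 rolls
Frame 7 starts at roll index 10: roll=10 (strike), consumes 1 roll
Frame 8 starts at roll index 11: rolls=2,1 (sum=3), consumes 2 rolls
Frame 9 starts at roll index 13: rolls=6,1 (sum=7), consumes 2 rolls
Frame 10 starts at roll index 15: 3 remaining rolls

Answer: 0 2 4 5 7 8 10 11 13 15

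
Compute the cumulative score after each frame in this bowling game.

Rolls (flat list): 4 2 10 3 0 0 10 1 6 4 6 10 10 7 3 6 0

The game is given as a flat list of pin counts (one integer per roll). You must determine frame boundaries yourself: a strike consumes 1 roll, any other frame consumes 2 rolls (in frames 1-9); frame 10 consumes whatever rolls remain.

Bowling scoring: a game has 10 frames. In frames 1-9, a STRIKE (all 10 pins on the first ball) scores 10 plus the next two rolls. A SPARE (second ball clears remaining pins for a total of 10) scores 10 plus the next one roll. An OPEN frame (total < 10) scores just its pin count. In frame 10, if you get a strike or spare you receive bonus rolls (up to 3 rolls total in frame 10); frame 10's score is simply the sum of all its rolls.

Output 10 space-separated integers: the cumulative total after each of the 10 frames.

Answer: 6 19 22 33 40 60 87 107 123 129

Derivation:
Frame 1: OPEN (4+2=6). Cumulative: 6
Frame 2: STRIKE. 10 + next two rolls (3+0) = 13. Cumulative: 19
Frame 3: OPEN (3+0=3). Cumulative: 22
Frame 4: SPARE (0+10=10). 10 + next roll (1) = 11. Cumulative: 33
Frame 5: OPEN (1+6=7). Cumulative: 40
Frame 6: SPARE (4+6=10). 10 + next roll (10) = 20. Cumulative: 60
Frame 7: STRIKE. 10 + next two rolls (10+7) = 27. Cumulative: 87
Frame 8: STRIKE. 10 + next two rolls (7+3) = 20. Cumulative: 107
Frame 9: SPARE (7+3=10). 10 + next roll (6) = 16. Cumulative: 123
Frame 10: OPEN. Sum of all frame-10 rolls (6+0) = 6. Cumulative: 129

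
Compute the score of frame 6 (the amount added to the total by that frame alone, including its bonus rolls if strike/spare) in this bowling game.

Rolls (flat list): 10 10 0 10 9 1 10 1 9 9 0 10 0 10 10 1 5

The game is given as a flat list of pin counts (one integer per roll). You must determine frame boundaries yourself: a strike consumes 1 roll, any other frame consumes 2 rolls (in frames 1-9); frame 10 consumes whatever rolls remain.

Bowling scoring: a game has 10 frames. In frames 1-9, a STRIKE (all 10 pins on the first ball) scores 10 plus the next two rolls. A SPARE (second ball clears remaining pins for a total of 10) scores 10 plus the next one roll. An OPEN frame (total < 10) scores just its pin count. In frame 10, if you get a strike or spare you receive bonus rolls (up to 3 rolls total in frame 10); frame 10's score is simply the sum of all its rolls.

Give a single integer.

Frame 1: STRIKE. 10 + next two rolls (10+0) = 20. Cumulative: 20
Frame 2: STRIKE. 10 + next two rolls (0+10) = 20. Cumulative: 40
Frame 3: SPARE (0+10=10). 10 + next roll (9) = 19. Cumulative: 59
Frame 4: SPARE (9+1=10). 10 + next roll (10) = 20. Cumulative: 79
Frame 5: STRIKE. 10 + next two rolls (1+9) = 20. Cumulative: 99
Frame 6: SPARE (1+9=10). 10 + next roll (9) = 19. Cumulative: 118
Frame 7: OPEN (9+0=9). Cumulative: 127
Frame 8: STRIKE. 10 + next two rolls (0+10) = 20. Cumulative: 147

Answer: 19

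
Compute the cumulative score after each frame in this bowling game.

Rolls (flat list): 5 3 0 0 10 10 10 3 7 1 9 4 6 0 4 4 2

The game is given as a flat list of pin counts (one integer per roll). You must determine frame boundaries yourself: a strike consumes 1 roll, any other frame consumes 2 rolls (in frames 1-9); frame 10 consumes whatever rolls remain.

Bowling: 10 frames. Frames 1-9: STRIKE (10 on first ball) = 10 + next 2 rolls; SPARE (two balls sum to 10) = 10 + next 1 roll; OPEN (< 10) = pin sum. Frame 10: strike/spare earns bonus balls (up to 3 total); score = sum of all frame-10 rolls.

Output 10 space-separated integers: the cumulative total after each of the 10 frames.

Frame 1: OPEN (5+3=8). Cumulative: 8
Frame 2: OPEN (0+0=0). Cumulative: 8
Frame 3: STRIKE. 10 + next two rolls (10+10) = 30. Cumulative: 38
Frame 4: STRIKE. 10 + next two rolls (10+3) = 23. Cumulative: 61
Frame 5: STRIKE. 10 + next two rolls (3+7) = 20. Cumulative: 81
Frame 6: SPARE (3+7=10). 10 + next roll (1) = 11. Cumulative: 92
Frame 7: SPARE (1+9=10). 10 + next roll (4) = 14. Cumulative: 106
Frame 8: SPARE (4+6=10). 10 + next roll (0) = 10. Cumulative: 116
Frame 9: OPEN (0+4=4). Cumulative: 120
Frame 10: OPEN. Sum of all frame-10 rolls (4+2) = 6. Cumulative: 126

Answer: 8 8 38 61 81 92 106 116 120 126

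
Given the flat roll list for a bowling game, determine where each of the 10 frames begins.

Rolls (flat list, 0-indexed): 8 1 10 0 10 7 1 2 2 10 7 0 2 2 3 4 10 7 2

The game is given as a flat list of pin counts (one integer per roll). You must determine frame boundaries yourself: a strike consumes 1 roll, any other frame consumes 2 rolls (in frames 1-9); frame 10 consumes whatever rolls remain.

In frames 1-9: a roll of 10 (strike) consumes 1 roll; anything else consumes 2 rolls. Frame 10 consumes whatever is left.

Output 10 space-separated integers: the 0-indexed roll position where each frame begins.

Frame 1 starts at roll index 0: rolls=8,1 (sum=9), consumes 2 rolls
Frame 2 starts at roll index 2: roll=10 (strike), consumes 1 roll
Frame 3 starts at roll index 3: rolls=0,10 (sum=10), consumes 2 rolls
Frame 4 starts at roll index 5: rolls=7,1 (sum=8), consumes 2 rolls
Frame 5 starts at roll index 7: rolls=2,2 (sum=4), consumes 2 rolls
Frame 6 starts at roll index 9: roll=10 (strike), consumes 1 roll
Frame 7 starts at roll index 10: rolls=7,0 (sum=7), consumes 2 rolls
Frame 8 starts at roll index 12: rolls=2,2 (sum=4), consumes 2 rolls
Frame 9 starts at roll index 14: rolls=3,4 (sum=7), consumes 2 rolls
Frame 10 starts at roll index 16: 3 remaining rolls

Answer: 0 2 3 5 7 9 10 12 14 16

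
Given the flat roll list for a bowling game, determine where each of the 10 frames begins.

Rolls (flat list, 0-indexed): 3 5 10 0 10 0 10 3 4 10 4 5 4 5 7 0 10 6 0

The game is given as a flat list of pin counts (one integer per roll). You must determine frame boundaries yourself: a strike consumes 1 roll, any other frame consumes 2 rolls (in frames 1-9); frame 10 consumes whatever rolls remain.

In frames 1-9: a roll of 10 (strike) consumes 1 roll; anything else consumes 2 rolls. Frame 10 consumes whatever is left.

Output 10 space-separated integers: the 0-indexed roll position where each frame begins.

Answer: 0 2 3 5 7 9 10 12 14 16

Derivation:
Frame 1 starts at roll index 0: rolls=3,5 (sum=8), consumes 2 rolls
Frame 2 starts at roll index 2: roll=10 (strike), consumes 1 roll
Frame 3 starts at roll index 3: rolls=0,10 (sum=10), consumes 2 rolls
Frame 4 starts at roll index 5: rolls=0,10 (sum=10), consumes 2 rolls
Frame 5 starts at roll index 7: rolls=3,4 (sum=7), consumes 2 rolls
Frame 6 starts at roll index 9: roll=10 (strike), consumes 1 roll
Frame 7 starts at roll index 10: rolls=4,5 (sum=9), consumes 2 rolls
Frame 8 starts at roll index 12: rolls=4,5 (sum=9), consumes 2 rolls
Frame 9 starts at roll index 14: rolls=7,0 (sum=7), consumes 2 rolls
Frame 10 starts at roll index 16: 3 remaining rolls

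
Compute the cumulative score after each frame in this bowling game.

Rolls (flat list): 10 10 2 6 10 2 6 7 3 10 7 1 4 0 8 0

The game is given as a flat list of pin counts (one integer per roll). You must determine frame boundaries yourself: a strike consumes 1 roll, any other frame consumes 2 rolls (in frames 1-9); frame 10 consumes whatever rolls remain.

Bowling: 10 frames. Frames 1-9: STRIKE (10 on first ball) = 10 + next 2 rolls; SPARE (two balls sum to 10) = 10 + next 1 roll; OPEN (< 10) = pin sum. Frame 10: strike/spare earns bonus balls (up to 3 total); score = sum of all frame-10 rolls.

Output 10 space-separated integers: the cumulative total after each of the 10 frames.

Answer: 22 40 48 66 74 94 112 120 124 132

Derivation:
Frame 1: STRIKE. 10 + next two rolls (10+2) = 22. Cumulative: 22
Frame 2: STRIKE. 10 + next two rolls (2+6) = 18. Cumulative: 40
Frame 3: OPEN (2+6=8). Cumulative: 48
Frame 4: STRIKE. 10 + next two rolls (2+6) = 18. Cumulative: 66
Frame 5: OPEN (2+6=8). Cumulative: 74
Frame 6: SPARE (7+3=10). 10 + next roll (10) = 20. Cumulative: 94
Frame 7: STRIKE. 10 + next two rolls (7+1) = 18. Cumulative: 112
Frame 8: OPEN (7+1=8). Cumulative: 120
Frame 9: OPEN (4+0=4). Cumulative: 124
Frame 10: OPEN. Sum of all frame-10 rolls (8+0) = 8. Cumulative: 132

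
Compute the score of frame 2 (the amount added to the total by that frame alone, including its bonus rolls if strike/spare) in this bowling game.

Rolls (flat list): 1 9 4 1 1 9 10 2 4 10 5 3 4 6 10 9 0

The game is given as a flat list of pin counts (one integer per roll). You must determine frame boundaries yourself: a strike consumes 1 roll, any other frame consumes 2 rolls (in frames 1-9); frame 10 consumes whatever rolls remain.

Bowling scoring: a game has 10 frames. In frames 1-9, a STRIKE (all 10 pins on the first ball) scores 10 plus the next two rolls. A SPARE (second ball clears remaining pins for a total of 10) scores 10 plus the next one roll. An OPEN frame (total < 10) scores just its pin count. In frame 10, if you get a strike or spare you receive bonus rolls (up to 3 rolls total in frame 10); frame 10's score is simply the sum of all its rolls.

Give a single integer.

Answer: 5

Derivation:
Frame 1: SPARE (1+9=10). 10 + next roll (4) = 14. Cumulative: 14
Frame 2: OPEN (4+1=5). Cumulative: 19
Frame 3: SPARE (1+9=10). 10 + next roll (10) = 20. Cumulative: 39
Frame 4: STRIKE. 10 + next two rolls (2+4) = 16. Cumulative: 55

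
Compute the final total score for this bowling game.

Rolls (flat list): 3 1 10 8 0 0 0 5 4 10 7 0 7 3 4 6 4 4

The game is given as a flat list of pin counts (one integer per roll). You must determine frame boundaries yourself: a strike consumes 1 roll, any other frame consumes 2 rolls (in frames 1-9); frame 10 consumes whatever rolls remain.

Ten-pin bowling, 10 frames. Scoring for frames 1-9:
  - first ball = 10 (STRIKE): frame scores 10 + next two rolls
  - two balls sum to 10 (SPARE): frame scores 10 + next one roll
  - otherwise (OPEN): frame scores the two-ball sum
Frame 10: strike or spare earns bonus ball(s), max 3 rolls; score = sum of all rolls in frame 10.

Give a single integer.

Answer: 99

Derivation:
Frame 1: OPEN (3+1=4). Cumulative: 4
Frame 2: STRIKE. 10 + next two rolls (8+0) = 18. Cumulative: 22
Frame 3: OPEN (8+0=8). Cumulative: 30
Frame 4: OPEN (0+0=0). Cumulative: 30
Frame 5: OPEN (5+4=9). Cumulative: 39
Frame 6: STRIKE. 10 + next two rolls (7+0) = 17. Cumulative: 56
Frame 7: OPEN (7+0=7). Cumulative: 63
Frame 8: SPARE (7+3=10). 10 + next roll (4) = 14. Cumulative: 77
Frame 9: SPARE (4+6=10). 10 + next roll (4) = 14. Cumulative: 91
Frame 10: OPEN. Sum of all frame-10 rolls (4+4) = 8. Cumulative: 99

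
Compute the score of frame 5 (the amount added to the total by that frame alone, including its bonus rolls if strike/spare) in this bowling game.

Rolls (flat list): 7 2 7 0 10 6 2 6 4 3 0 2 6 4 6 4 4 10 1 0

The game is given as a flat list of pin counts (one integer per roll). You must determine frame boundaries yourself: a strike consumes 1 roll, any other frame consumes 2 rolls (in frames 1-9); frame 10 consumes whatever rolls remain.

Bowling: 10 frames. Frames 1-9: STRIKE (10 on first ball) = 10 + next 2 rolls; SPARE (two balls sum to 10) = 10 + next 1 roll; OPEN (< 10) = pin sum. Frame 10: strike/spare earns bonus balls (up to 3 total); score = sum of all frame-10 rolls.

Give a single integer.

Answer: 13

Derivation:
Frame 1: OPEN (7+2=9). Cumulative: 9
Frame 2: OPEN (7+0=7). Cumulative: 16
Frame 3: STRIKE. 10 + next two rolls (6+2) = 18. Cumulative: 34
Frame 4: OPEN (6+2=8). Cumulative: 42
Frame 5: SPARE (6+4=10). 10 + next roll (3) = 13. Cumulative: 55
Frame 6: OPEN (3+0=3). Cumulative: 58
Frame 7: OPEN (2+6=8). Cumulative: 66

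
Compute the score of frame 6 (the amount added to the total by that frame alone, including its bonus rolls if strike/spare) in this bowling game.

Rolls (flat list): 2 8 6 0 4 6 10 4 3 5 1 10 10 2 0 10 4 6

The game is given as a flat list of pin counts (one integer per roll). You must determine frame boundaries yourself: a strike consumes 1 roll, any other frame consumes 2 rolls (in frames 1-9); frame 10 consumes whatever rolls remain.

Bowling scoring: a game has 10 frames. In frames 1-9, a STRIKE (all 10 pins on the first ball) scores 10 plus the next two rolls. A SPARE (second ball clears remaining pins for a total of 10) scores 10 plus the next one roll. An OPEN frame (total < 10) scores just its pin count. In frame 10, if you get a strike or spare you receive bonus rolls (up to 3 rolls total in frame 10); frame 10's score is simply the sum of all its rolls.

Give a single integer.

Frame 1: SPARE (2+8=10). 10 + next roll (6) = 16. Cumulative: 16
Frame 2: OPEN (6+0=6). Cumulative: 22
Frame 3: SPARE (4+6=10). 10 + next roll (10) = 20. Cumulative: 42
Frame 4: STRIKE. 10 + next two rolls (4+3) = 17. Cumulative: 59
Frame 5: OPEN (4+3=7). Cumulative: 66
Frame 6: OPEN (5+1=6). Cumulative: 72
Frame 7: STRIKE. 10 + next two rolls (10+2) = 22. Cumulative: 94
Frame 8: STRIKE. 10 + next two rolls (2+0) = 12. Cumulative: 106

Answer: 6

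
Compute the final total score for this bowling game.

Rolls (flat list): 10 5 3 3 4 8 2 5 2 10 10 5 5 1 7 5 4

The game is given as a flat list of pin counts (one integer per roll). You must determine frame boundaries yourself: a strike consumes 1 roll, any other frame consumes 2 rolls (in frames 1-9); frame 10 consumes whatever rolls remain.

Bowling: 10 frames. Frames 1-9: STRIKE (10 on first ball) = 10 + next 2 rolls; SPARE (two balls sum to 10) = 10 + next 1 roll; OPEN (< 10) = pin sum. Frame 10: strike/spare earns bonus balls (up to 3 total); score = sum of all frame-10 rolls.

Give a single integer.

Answer: 128

Derivation:
Frame 1: STRIKE. 10 + next two rolls (5+3) = 18. Cumulative: 18
Frame 2: OPEN (5+3=8). Cumulative: 26
Frame 3: OPEN (3+4=7). Cumulative: 33
Frame 4: SPARE (8+2=10). 10 + next roll (5) = 15. Cumulative: 48
Frame 5: OPEN (5+2=7). Cumulative: 55
Frame 6: STRIKE. 10 + next two rolls (10+5) = 25. Cumulative: 80
Frame 7: STRIKE. 10 + next two rolls (5+5) = 20. Cumulative: 100
Frame 8: SPARE (5+5=10). 10 + next roll (1) = 11. Cumulative: 111
Frame 9: OPEN (1+7=8). Cumulative: 119
Frame 10: OPEN. Sum of all frame-10 rolls (5+4) = 9. Cumulative: 128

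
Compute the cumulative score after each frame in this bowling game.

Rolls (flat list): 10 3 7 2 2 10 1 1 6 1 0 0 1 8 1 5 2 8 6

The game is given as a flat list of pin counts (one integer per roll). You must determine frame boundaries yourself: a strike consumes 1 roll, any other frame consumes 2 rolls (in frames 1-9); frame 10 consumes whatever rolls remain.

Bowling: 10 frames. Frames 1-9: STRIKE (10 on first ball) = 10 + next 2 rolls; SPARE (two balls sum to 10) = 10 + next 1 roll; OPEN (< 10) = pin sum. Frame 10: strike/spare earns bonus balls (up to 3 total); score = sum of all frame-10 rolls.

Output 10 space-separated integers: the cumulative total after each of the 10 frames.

Frame 1: STRIKE. 10 + next two rolls (3+7) = 20. Cumulative: 20
Frame 2: SPARE (3+7=10). 10 + next roll (2) = 12. Cumulative: 32
Frame 3: OPEN (2+2=4). Cumulative: 36
Frame 4: STRIKE. 10 + next two rolls (1+1) = 12. Cumulative: 48
Frame 5: OPEN (1+1=2). Cumulative: 50
Frame 6: OPEN (6+1=7). Cumulative: 57
Frame 7: OPEN (0+0=0). Cumulative: 57
Frame 8: OPEN (1+8=9). Cumulative: 66
Frame 9: OPEN (1+5=6). Cumulative: 72
Frame 10: SPARE. Sum of all frame-10 rolls (2+8+6) = 16. Cumulative: 88

Answer: 20 32 36 48 50 57 57 66 72 88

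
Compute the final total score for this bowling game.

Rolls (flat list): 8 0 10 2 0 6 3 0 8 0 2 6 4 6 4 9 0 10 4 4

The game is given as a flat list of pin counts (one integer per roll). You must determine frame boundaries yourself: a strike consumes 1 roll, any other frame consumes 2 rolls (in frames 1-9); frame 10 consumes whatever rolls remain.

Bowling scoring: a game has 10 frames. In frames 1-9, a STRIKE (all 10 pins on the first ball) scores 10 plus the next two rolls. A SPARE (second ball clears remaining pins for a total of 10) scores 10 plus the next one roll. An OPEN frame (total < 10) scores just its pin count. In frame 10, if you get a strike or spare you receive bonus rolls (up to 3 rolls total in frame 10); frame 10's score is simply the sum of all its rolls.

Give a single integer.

Frame 1: OPEN (8+0=8). Cumulative: 8
Frame 2: STRIKE. 10 + next two rolls (2+0) = 12. Cumulative: 20
Frame 3: OPEN (2+0=2). Cumulative: 22
Frame 4: OPEN (6+3=9). Cumulative: 31
Frame 5: OPEN (0+8=8). Cumulative: 39
Frame 6: OPEN (0+2=2). Cumulative: 41
Frame 7: SPARE (6+4=10). 10 + next roll (6) = 16. Cumulative: 57
Frame 8: SPARE (6+4=10). 10 + next roll (9) = 19. Cumulative: 76
Frame 9: OPEN (9+0=9). Cumulative: 85
Frame 10: STRIKE. Sum of all frame-10 rolls (10+4+4) = 18. Cumulative: 103

Answer: 103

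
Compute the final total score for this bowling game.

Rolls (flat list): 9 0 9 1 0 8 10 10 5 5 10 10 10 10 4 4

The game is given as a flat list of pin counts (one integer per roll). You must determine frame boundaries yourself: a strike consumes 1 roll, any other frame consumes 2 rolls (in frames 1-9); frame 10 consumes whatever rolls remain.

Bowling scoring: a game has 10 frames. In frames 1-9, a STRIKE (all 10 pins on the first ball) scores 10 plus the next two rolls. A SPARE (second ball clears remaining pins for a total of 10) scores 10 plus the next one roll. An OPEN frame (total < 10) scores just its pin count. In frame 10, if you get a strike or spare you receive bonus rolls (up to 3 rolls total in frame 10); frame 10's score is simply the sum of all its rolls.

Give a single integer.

Answer: 194

Derivation:
Frame 1: OPEN (9+0=9). Cumulative: 9
Frame 2: SPARE (9+1=10). 10 + next roll (0) = 10. Cumulative: 19
Frame 3: OPEN (0+8=8). Cumulative: 27
Frame 4: STRIKE. 10 + next two rolls (10+5) = 25. Cumulative: 52
Frame 5: STRIKE. 10 + next two rolls (5+5) = 20. Cumulative: 72
Frame 6: SPARE (5+5=10). 10 + next roll (10) = 20. Cumulative: 92
Frame 7: STRIKE. 10 + next two rolls (10+10) = 30. Cumulative: 122
Frame 8: STRIKE. 10 + next two rolls (10+10) = 30. Cumulative: 152
Frame 9: STRIKE. 10 + next two rolls (10+4) = 24. Cumulative: 176
Frame 10: STRIKE. Sum of all frame-10 rolls (10+4+4) = 18. Cumulative: 194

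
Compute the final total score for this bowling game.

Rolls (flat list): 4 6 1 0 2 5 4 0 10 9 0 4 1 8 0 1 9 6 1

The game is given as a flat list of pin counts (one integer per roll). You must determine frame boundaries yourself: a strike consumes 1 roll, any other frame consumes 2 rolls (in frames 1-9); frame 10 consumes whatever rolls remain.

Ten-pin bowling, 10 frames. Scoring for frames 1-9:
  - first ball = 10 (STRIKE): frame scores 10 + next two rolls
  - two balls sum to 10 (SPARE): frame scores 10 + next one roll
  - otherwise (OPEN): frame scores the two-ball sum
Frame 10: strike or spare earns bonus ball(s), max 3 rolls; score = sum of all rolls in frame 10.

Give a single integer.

Answer: 87

Derivation:
Frame 1: SPARE (4+6=10). 10 + next roll (1) = 11. Cumulative: 11
Frame 2: OPEN (1+0=1). Cumulative: 12
Frame 3: OPEN (2+5=7). Cumulative: 19
Frame 4: OPEN (4+0=4). Cumulative: 23
Frame 5: STRIKE. 10 + next two rolls (9+0) = 19. Cumulative: 42
Frame 6: OPEN (9+0=9). Cumulative: 51
Frame 7: OPEN (4+1=5). Cumulative: 56
Frame 8: OPEN (8+0=8). Cumulative: 64
Frame 9: SPARE (1+9=10). 10 + next roll (6) = 16. Cumulative: 80
Frame 10: OPEN. Sum of all frame-10 rolls (6+1) = 7. Cumulative: 87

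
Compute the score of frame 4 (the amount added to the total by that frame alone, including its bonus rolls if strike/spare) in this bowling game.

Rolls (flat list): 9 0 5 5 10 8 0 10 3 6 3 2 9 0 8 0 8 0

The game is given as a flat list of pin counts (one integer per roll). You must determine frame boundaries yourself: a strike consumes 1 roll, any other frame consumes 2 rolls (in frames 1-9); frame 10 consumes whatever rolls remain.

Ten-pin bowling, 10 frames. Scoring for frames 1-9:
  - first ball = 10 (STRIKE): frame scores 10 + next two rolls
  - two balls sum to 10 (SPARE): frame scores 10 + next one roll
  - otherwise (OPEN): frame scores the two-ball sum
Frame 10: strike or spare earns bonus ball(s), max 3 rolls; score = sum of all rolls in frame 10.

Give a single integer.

Answer: 8

Derivation:
Frame 1: OPEN (9+0=9). Cumulative: 9
Frame 2: SPARE (5+5=10). 10 + next roll (10) = 20. Cumulative: 29
Frame 3: STRIKE. 10 + next two rolls (8+0) = 18. Cumulative: 47
Frame 4: OPEN (8+0=8). Cumulative: 55
Frame 5: STRIKE. 10 + next two rolls (3+6) = 19. Cumulative: 74
Frame 6: OPEN (3+6=9). Cumulative: 83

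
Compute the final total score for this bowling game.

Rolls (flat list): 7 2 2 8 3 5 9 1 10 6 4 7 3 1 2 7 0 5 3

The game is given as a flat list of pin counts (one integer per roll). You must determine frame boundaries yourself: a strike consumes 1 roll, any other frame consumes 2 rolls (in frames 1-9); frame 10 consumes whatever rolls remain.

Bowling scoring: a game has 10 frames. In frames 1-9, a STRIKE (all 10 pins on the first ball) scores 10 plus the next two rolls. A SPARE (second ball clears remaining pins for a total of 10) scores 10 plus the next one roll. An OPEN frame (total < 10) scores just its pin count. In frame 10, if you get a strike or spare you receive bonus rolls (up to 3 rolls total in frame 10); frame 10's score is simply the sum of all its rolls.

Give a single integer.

Frame 1: OPEN (7+2=9). Cumulative: 9
Frame 2: SPARE (2+8=10). 10 + next roll (3) = 13. Cumulative: 22
Frame 3: OPEN (3+5=8). Cumulative: 30
Frame 4: SPARE (9+1=10). 10 + next roll (10) = 20. Cumulative: 50
Frame 5: STRIKE. 10 + next two rolls (6+4) = 20. Cumulative: 70
Frame 6: SPARE (6+4=10). 10 + next roll (7) = 17. Cumulative: 87
Frame 7: SPARE (7+3=10). 10 + next roll (1) = 11. Cumulative: 98
Frame 8: OPEN (1+2=3). Cumulative: 101
Frame 9: OPEN (7+0=7). Cumulative: 108
Frame 10: OPEN. Sum of all frame-10 rolls (5+3) = 8. Cumulative: 116

Answer: 116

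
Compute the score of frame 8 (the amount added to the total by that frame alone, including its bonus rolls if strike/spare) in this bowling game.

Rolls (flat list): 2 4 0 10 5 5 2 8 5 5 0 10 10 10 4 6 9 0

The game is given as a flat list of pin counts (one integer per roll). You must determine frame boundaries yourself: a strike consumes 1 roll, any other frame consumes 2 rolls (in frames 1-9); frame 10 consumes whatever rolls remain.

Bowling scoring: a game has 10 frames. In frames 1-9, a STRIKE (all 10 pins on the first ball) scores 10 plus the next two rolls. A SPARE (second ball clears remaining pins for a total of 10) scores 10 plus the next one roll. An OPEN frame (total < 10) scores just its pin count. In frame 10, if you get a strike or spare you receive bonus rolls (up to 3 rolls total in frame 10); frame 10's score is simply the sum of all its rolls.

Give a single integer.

Answer: 20

Derivation:
Frame 1: OPEN (2+4=6). Cumulative: 6
Frame 2: SPARE (0+10=10). 10 + next roll (5) = 15. Cumulative: 21
Frame 3: SPARE (5+5=10). 10 + next roll (2) = 12. Cumulative: 33
Frame 4: SPARE (2+8=10). 10 + next roll (5) = 15. Cumulative: 48
Frame 5: SPARE (5+5=10). 10 + next roll (0) = 10. Cumulative: 58
Frame 6: SPARE (0+10=10). 10 + next roll (10) = 20. Cumulative: 78
Frame 7: STRIKE. 10 + next two rolls (10+4) = 24. Cumulative: 102
Frame 8: STRIKE. 10 + next two rolls (4+6) = 20. Cumulative: 122
Frame 9: SPARE (4+6=10). 10 + next roll (9) = 19. Cumulative: 141
Frame 10: OPEN. Sum of all frame-10 rolls (9+0) = 9. Cumulative: 150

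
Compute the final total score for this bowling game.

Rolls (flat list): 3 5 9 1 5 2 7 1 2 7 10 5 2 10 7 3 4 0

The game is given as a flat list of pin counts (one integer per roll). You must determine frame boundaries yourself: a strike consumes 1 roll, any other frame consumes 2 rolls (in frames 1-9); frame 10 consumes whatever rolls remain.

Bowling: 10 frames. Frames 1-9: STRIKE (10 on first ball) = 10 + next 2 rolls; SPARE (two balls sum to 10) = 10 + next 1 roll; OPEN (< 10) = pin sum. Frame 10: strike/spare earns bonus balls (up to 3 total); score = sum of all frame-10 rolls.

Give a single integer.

Answer: 109

Derivation:
Frame 1: OPEN (3+5=8). Cumulative: 8
Frame 2: SPARE (9+1=10). 10 + next roll (5) = 15. Cumulative: 23
Frame 3: OPEN (5+2=7). Cumulative: 30
Frame 4: OPEN (7+1=8). Cumulative: 38
Frame 5: OPEN (2+7=9). Cumulative: 47
Frame 6: STRIKE. 10 + next two rolls (5+2) = 17. Cumulative: 64
Frame 7: OPEN (5+2=7). Cumulative: 71
Frame 8: STRIKE. 10 + next two rolls (7+3) = 20. Cumulative: 91
Frame 9: SPARE (7+3=10). 10 + next roll (4) = 14. Cumulative: 105
Frame 10: OPEN. Sum of all frame-10 rolls (4+0) = 4. Cumulative: 109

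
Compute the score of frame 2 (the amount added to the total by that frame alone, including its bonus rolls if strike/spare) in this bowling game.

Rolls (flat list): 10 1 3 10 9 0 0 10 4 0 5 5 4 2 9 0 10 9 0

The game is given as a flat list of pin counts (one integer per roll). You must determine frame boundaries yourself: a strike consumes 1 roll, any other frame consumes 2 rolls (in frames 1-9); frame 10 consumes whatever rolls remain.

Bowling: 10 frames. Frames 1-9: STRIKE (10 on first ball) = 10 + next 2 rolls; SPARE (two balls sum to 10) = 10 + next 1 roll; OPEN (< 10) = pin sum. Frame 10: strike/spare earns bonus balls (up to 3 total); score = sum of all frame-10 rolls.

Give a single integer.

Frame 1: STRIKE. 10 + next two rolls (1+3) = 14. Cumulative: 14
Frame 2: OPEN (1+3=4). Cumulative: 18
Frame 3: STRIKE. 10 + next two rolls (9+0) = 19. Cumulative: 37
Frame 4: OPEN (9+0=9). Cumulative: 46

Answer: 4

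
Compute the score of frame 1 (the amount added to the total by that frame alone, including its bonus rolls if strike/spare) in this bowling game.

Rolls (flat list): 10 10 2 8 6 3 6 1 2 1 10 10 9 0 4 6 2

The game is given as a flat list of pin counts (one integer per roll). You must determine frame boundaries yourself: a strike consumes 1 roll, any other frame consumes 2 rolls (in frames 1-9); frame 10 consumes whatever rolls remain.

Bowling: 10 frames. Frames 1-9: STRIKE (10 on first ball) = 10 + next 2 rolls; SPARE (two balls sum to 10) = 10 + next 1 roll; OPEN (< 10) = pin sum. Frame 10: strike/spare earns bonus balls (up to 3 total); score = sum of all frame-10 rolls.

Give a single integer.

Frame 1: STRIKE. 10 + next two rolls (10+2) = 22. Cumulative: 22
Frame 2: STRIKE. 10 + next two rolls (2+8) = 20. Cumulative: 42
Frame 3: SPARE (2+8=10). 10 + next roll (6) = 16. Cumulative: 58

Answer: 22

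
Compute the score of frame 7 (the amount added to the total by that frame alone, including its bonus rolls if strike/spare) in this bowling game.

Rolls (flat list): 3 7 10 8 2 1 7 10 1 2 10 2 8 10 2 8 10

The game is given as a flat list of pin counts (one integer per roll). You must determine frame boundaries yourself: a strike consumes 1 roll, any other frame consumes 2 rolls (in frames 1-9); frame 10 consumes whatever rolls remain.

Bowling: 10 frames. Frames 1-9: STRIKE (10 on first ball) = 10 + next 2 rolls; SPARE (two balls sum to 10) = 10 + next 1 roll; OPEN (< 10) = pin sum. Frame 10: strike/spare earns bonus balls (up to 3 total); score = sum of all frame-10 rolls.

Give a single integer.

Answer: 20

Derivation:
Frame 1: SPARE (3+7=10). 10 + next roll (10) = 20. Cumulative: 20
Frame 2: STRIKE. 10 + next two rolls (8+2) = 20. Cumulative: 40
Frame 3: SPARE (8+2=10). 10 + next roll (1) = 11. Cumulative: 51
Frame 4: OPEN (1+7=8). Cumulative: 59
Frame 5: STRIKE. 10 + next two rolls (1+2) = 13. Cumulative: 72
Frame 6: OPEN (1+2=3). Cumulative: 75
Frame 7: STRIKE. 10 + next two rolls (2+8) = 20. Cumulative: 95
Frame 8: SPARE (2+8=10). 10 + next roll (10) = 20. Cumulative: 115
Frame 9: STRIKE. 10 + next two rolls (2+8) = 20. Cumulative: 135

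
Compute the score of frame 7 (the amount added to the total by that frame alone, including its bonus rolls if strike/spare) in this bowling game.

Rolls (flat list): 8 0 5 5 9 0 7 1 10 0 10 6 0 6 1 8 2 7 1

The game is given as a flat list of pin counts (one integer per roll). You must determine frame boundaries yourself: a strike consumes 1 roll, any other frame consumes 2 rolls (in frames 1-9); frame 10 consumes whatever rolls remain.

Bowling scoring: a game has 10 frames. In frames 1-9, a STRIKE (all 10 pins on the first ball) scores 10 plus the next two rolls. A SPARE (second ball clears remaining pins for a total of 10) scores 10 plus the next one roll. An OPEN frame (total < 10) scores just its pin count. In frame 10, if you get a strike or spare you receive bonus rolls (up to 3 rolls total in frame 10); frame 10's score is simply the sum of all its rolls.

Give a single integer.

Answer: 6

Derivation:
Frame 1: OPEN (8+0=8). Cumulative: 8
Frame 2: SPARE (5+5=10). 10 + next roll (9) = 19. Cumulative: 27
Frame 3: OPEN (9+0=9). Cumulative: 36
Frame 4: OPEN (7+1=8). Cumulative: 44
Frame 5: STRIKE. 10 + next two rolls (0+10) = 20. Cumulative: 64
Frame 6: SPARE (0+10=10). 10 + next roll (6) = 16. Cumulative: 80
Frame 7: OPEN (6+0=6). Cumulative: 86
Frame 8: OPEN (6+1=7). Cumulative: 93
Frame 9: SPARE (8+2=10). 10 + next roll (7) = 17. Cumulative: 110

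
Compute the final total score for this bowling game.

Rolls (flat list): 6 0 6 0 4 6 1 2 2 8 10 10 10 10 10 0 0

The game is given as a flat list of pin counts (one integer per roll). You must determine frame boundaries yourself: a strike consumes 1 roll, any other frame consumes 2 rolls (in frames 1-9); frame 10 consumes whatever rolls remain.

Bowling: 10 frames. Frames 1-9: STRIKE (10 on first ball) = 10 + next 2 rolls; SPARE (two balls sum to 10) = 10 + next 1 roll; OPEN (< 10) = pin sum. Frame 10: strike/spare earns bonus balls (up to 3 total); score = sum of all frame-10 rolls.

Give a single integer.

Frame 1: OPEN (6+0=6). Cumulative: 6
Frame 2: OPEN (6+0=6). Cumulative: 12
Frame 3: SPARE (4+6=10). 10 + next roll (1) = 11. Cumulative: 23
Frame 4: OPEN (1+2=3). Cumulative: 26
Frame 5: SPARE (2+8=10). 10 + next roll (10) = 20. Cumulative: 46
Frame 6: STRIKE. 10 + next two rolls (10+10) = 30. Cumulative: 76
Frame 7: STRIKE. 10 + next two rolls (10+10) = 30. Cumulative: 106
Frame 8: STRIKE. 10 + next two rolls (10+10) = 30. Cumulative: 136
Frame 9: STRIKE. 10 + next two rolls (10+0) = 20. Cumulative: 156
Frame 10: STRIKE. Sum of all frame-10 rolls (10+0+0) = 10. Cumulative: 166

Answer: 166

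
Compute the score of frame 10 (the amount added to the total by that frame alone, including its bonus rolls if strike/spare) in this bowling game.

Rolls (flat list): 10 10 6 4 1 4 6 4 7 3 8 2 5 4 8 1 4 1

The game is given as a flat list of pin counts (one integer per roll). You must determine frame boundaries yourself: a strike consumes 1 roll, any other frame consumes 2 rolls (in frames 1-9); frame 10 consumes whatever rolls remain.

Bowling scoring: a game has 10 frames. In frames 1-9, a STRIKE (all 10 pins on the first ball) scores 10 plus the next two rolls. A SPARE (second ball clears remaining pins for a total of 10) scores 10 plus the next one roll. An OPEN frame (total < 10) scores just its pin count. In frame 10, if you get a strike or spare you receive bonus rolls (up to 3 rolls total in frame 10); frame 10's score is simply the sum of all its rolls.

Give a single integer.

Answer: 5

Derivation:
Frame 1: STRIKE. 10 + next two rolls (10+6) = 26. Cumulative: 26
Frame 2: STRIKE. 10 + next two rolls (6+4) = 20. Cumulative: 46
Frame 3: SPARE (6+4=10). 10 + next roll (1) = 11. Cumulative: 57
Frame 4: OPEN (1+4=5). Cumulative: 62
Frame 5: SPARE (6+4=10). 10 + next roll (7) = 17. Cumulative: 79
Frame 6: SPARE (7+3=10). 10 + next roll (8) = 18. Cumulative: 97
Frame 7: SPARE (8+2=10). 10 + next roll (5) = 15. Cumulative: 112
Frame 8: OPEN (5+4=9). Cumulative: 121
Frame 9: OPEN (8+1=9). Cumulative: 130
Frame 10: OPEN. Sum of all frame-10 rolls (4+1) = 5. Cumulative: 135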